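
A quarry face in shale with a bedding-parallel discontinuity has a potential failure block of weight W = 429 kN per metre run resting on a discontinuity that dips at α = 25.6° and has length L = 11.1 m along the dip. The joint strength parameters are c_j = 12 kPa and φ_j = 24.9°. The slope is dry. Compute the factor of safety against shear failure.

FS = 1.69

Resolving the block weight along and normal to the plane and applying the Mohr–Coulomb strength on the joint:
N' = W cosα = 429·cos25.6° = 386.9 kN/m
Driving force T = W sinα = 429·sin25.6° = 185.4 kN/m
Resisting force R = c_j·L + N'·tanφ_j = 12·11.1 + 386.9·tan24.9° = 133.2 + 179.6 = 312.8 kN/m
FS = R / T = 312.8 / 185.4 = 1.687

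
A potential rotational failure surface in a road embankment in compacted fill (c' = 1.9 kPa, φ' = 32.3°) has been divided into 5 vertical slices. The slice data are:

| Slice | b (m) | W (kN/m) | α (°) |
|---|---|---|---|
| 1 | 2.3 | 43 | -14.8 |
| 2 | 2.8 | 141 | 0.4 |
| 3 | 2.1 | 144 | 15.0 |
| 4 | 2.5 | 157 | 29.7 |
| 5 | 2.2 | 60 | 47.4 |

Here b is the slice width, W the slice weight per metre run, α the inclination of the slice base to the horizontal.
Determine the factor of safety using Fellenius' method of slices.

Ordinary method of slices: FS = Σ[c'·Δl_i + (W_i cosα_i)·tanφ'] / Σ W_i sinα_i, with Δl_i = b_i / cosα_i.
Slice 1: Δl = 2.3/cos(-14.8°) = 2.379 m; N'_1 = 43·cos(-14.8°) = 41.6; c'Δl = 4.52; W sinα = -11.0
Slice 2: Δl = 2.8/cos0.4° = 2.800 m; N'_2 = 141·cos0.4° = 141.0; c'Δl = 5.32; W sinα = 1.0
Slice 3: Δl = 2.1/cos15.0° = 2.174 m; N'_3 = 144·cos15.0° = 139.1; c'Δl = 4.13; W sinα = 37.3
Slice 4: Δl = 2.5/cos29.7° = 2.878 m; N'_4 = 157·cos29.7° = 136.4; c'Δl = 5.47; W sinα = 77.8
Slice 5: Δl = 2.2/cos47.4° = 3.250 m; N'_5 = 60·cos47.4° = 40.6; c'Δl = 6.18; W sinα = 44.2
Σc'Δl = 25.6 kN/m; ΣN' = 498.7 kN/m; ΣW sinα = 149.2 kN/m
Resisting = 25.6 + 498.7·tan32.3° = 25.6 + 315.2 = 340.8 kN/m
FS = 340.8 / 149.2 = 2.284

FS = 2.28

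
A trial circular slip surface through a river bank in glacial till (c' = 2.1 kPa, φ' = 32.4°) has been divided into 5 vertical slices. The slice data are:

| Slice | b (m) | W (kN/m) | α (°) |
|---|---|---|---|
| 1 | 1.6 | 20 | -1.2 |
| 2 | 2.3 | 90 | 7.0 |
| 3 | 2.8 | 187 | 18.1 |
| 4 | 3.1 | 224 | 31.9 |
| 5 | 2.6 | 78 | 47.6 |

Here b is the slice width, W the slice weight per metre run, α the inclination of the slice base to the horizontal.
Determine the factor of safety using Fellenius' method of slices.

Ordinary method of slices: FS = Σ[c'·Δl_i + (W_i cosα_i)·tanφ'] / Σ W_i sinα_i, with Δl_i = b_i / cosα_i.
Slice 1: Δl = 1.6/cos(-1.2°) = 1.600 m; N'_1 = 20·cos(-1.2°) = 20.0; c'Δl = 3.36; W sinα = -0.4
Slice 2: Δl = 2.3/cos7.0° = 2.317 m; N'_2 = 90·cos7.0° = 89.3; c'Δl = 4.87; W sinα = 11.0
Slice 3: Δl = 2.8/cos18.1° = 2.946 m; N'_3 = 187·cos18.1° = 177.7; c'Δl = 6.19; W sinα = 58.1
Slice 4: Δl = 3.1/cos31.9° = 3.651 m; N'_4 = 224·cos31.9° = 190.2; c'Δl = 7.67; W sinα = 118.4
Slice 5: Δl = 2.6/cos47.6° = 3.856 m; N'_5 = 78·cos47.6° = 52.6; c'Δl = 8.10; W sinα = 57.6
Σc'Δl = 30.2 kN/m; ΣN' = 529.8 kN/m; ΣW sinα = 244.6 kN/m
Resisting = 30.2 + 529.8·tan32.4° = 30.2 + 336.2 = 366.4 kN/m
FS = 366.4 / 244.6 = 1.498

FS = 1.50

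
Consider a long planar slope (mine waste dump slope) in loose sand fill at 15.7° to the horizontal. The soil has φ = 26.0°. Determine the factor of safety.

FS = 1.74

For a dry cohesionless infinite slope the factor of safety is FS = tanφ / tanβ.
FS = tan26.0° / tan15.7° = 0.4877 / 0.2811 = 1.735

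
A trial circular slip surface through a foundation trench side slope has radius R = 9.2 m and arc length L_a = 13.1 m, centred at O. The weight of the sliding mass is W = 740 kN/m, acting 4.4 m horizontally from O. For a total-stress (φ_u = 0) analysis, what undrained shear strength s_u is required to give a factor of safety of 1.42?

s_u = 38.4 kPa

FS = s_u·L_a·R / (W·d), so s_u = FS·W·d / (L_a·R).
s_u = 1.42·740·4.4 / (13.10·9.2) = 4623.5 / 120.52 = 38.36 kPa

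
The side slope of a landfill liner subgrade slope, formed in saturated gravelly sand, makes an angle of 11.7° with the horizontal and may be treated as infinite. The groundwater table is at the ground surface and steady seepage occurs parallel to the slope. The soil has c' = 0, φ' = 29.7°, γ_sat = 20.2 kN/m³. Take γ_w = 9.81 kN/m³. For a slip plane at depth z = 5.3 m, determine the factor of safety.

FS = 1.42

With seepage parallel to the slope and the water table at the surface, the effective normal stress on the slip plane uses the buoyant unit weight γ' = γ_sat − γ_w while the driving shear stress uses γ_sat:
FS = [c' + γ' z cos²β tanφ'] / [γ_sat z sinβ cosβ]
(For c' = 0 this reduces to FS = (γ'/γ_sat)·tanφ'/tanβ.)
γ' = 20.2 − 9.81 = 10.39 kN/m³
Numerator = 0.0 + 10.39·5.3·cos²11.7°·tan29.7° = 0.0 + 10.39·5.3·0.9589·0.5704 = 30.118 kPa
Denominator = 20.2·5.3·sin11.7°·cos11.7° = 20.2·5.3·0.2028·0.9792 = 21.259 kPa
FS = 30.118 / 21.259 = 1.417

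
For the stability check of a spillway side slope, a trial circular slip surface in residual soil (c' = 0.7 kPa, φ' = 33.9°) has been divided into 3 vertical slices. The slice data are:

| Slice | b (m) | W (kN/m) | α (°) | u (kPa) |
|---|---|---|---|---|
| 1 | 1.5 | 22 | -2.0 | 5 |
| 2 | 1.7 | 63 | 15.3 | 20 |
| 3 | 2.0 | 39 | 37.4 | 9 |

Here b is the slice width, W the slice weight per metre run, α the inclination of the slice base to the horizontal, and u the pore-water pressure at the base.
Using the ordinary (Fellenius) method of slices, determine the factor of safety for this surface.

Ordinary method of slices: FS = Σ[c'·Δl_i + (W_i cosα_i − u_i·Δl_i)·tanφ'] / Σ W_i sinα_i, with Δl_i = b_i / cosα_i.
Slice 1: Δl = 1.5/cos(-2.0°) = 1.501 m; N'_1 = 22·cos(-2.0°) − 5·1.501 = 14.5; c'Δl = 1.05; W sinα = -0.8
Slice 2: Δl = 1.7/cos15.3° = 1.762 m; N'_2 = 63·cos15.3° − 20·1.762 = 25.5; c'Δl = 1.23; W sinα = 16.6
Slice 3: Δl = 2.0/cos37.4° = 2.518 m; N'_3 = 39·cos37.4° − 9·2.518 = 8.3; c'Δl = 1.76; W sinα = 23.7
Σc'Δl = 4.0 kN/m; ΣN' = 48.3 kN/m; ΣW sinα = 39.5 kN/m
Resisting = 4.0 + 48.3·tan33.9° = 4.0 + 32.5 = 36.5 kN/m
FS = 36.5 / 39.5 = 0.924

FS = 0.92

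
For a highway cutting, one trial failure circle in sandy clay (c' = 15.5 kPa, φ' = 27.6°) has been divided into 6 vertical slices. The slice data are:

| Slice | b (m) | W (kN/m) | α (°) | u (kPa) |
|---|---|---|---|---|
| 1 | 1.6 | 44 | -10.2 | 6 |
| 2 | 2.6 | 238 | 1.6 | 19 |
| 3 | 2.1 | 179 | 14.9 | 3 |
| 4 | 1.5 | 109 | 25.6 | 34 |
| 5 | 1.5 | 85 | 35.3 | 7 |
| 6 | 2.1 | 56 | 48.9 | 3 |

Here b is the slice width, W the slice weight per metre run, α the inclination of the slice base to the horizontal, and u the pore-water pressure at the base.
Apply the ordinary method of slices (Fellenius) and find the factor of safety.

FS = 2.57

Ordinary method of slices: FS = Σ[c'·Δl_i + (W_i cosα_i − u_i·Δl_i)·tanφ'] / Σ W_i sinα_i, with Δl_i = b_i / cosα_i.
Slice 1: Δl = 1.6/cos(-10.2°) = 1.626 m; N'_1 = 44·cos(-10.2°) − 6·1.626 = 33.6; c'Δl = 25.20; W sinα = -7.8
Slice 2: Δl = 2.6/cos1.6° = 2.601 m; N'_2 = 238·cos1.6° − 19·2.601 = 188.5; c'Δl = 40.32; W sinα = 6.6
Slice 3: Δl = 2.1/cos14.9° = 2.173 m; N'_3 = 179·cos14.9° − 3·2.173 = 166.5; c'Δl = 33.68; W sinα = 46.0
Slice 4: Δl = 1.5/cos25.6° = 1.663 m; N'_4 = 109·cos25.6° − 34·1.663 = 41.7; c'Δl = 25.78; W sinα = 47.1
Slice 5: Δl = 1.5/cos35.3° = 1.838 m; N'_5 = 85·cos35.3° − 7·1.838 = 56.5; c'Δl = 28.49; W sinα = 49.1
Slice 6: Δl = 2.1/cos48.9° = 3.195 m; N'_6 = 56·cos48.9° − 3·3.195 = 27.2; c'Δl = 49.52; W sinα = 42.2
Σc'Δl = 203.0 kN/m; ΣN' = 514.0 kN/m; ΣW sinα = 183.3 kN/m
Resisting = 203.0 + 514.0·tan27.6° = 203.0 + 268.7 = 471.7 kN/m
FS = 471.7 / 183.3 = 2.573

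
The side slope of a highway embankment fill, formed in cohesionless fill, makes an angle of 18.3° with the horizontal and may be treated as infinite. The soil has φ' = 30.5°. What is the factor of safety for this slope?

FS = 1.78

For a dry cohesionless infinite slope the factor of safety is FS = tanφ' / tanβ.
FS = tan30.5° / tan18.3° = 0.5890 / 0.3307 = 1.781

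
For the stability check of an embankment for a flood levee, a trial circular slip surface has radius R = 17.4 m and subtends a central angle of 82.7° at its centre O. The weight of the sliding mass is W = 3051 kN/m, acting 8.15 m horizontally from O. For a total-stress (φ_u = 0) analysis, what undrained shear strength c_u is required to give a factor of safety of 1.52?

c_u = 86.5 kPa

FS = c_u·L_a·R / (W·d), so c_u = FS·W·d / (L_a·R).
Arc length L_a = R·θ = 17.4·(82.7°·π/180) = 17.4·1.4434 = 25.11 m
c_u = 1.52·3051·8.15 / (25.11·17.4) = 37795.8 / 437.00 = 86.49 kPa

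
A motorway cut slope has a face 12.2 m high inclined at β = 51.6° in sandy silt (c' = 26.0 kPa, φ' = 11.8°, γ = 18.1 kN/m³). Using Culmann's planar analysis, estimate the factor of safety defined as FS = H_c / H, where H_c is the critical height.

FS = 1.56

H_c = (4c'/γ) · sinβ cosφ' / [1 − cos(β − φ')]
    = (4·26.0/18.1) · sin51.6°·cos11.8° / [1 − cos39.8°]
    = 5.746 · 0.7671 / 0.2317 = 19.02 m
FS = H_c / H = 19.02 / 12.2 = 1.559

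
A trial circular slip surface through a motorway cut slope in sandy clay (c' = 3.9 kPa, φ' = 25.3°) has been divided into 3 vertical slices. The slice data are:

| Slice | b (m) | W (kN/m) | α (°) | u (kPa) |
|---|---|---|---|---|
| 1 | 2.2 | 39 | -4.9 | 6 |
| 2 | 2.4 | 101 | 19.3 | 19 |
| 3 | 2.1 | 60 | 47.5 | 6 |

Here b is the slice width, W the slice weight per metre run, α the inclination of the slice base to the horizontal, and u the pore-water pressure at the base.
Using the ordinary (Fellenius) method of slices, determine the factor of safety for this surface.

Ordinary method of slices: FS = Σ[c'·Δl_i + (W_i cosα_i − u_i·Δl_i)·tanφ'] / Σ W_i sinα_i, with Δl_i = b_i / cosα_i.
Slice 1: Δl = 2.2/cos(-4.9°) = 2.208 m; N'_1 = 39·cos(-4.9°) − 6·2.208 = 25.6; c'Δl = 8.61; W sinα = -3.3
Slice 2: Δl = 2.4/cos19.3° = 2.543 m; N'_2 = 101·cos19.3° − 19·2.543 = 47.0; c'Δl = 9.92; W sinα = 33.4
Slice 3: Δl = 2.1/cos47.5° = 3.108 m; N'_3 = 60·cos47.5° − 6·3.108 = 21.9; c'Δl = 12.12; W sinα = 44.2
Σc'Δl = 30.7 kN/m; ΣN' = 94.5 kN/m; ΣW sinα = 74.3 kN/m
Resisting = 30.7 + 94.5·tan25.3° = 30.7 + 44.7 = 75.3 kN/m
FS = 75.3 / 74.3 = 1.014

FS = 1.01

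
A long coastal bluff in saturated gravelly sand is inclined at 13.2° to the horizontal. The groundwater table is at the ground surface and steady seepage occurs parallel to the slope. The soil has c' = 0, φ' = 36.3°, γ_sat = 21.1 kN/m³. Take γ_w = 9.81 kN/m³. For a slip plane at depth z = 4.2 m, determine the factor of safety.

FS = 1.68

With seepage parallel to the slope and the water table at the surface, the effective normal stress on the slip plane uses the buoyant unit weight γ' = γ_sat − γ_w while the driving shear stress uses γ_sat:
FS = [c' + γ' z cos²β tanφ'] / [γ_sat z sinβ cosβ]
(For c' = 0 this reduces to FS = (γ'/γ_sat)·tanφ'/tanβ.)
γ' = 21.1 − 9.81 = 11.29 kN/m³
Numerator = 0.0 + 11.29·4.2·cos²13.2°·tan36.3° = 0.0 + 11.29·4.2·0.9479·0.7346 = 33.016 kPa
Denominator = 21.1·4.2·sin13.2°·cos13.2° = 21.1·4.2·0.2284·0.9736 = 19.702 kPa
FS = 33.016 / 19.702 = 1.676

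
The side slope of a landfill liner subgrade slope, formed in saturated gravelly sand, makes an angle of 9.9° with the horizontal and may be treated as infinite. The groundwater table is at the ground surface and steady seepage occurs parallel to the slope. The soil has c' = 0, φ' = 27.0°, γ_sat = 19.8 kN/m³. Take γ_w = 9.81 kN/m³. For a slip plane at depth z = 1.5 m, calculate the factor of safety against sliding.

With seepage parallel to the slope and the water table at the surface, the effective normal stress on the slip plane uses the buoyant unit weight γ' = γ_sat − γ_w while the driving shear stress uses γ_sat:
FS = [c' + γ' z cos²β tanφ'] / [γ_sat z sinβ cosβ]
(For c' = 0 this reduces to FS = (γ'/γ_sat)·tanφ'/tanβ.)
γ' = 19.8 − 9.81 = 9.99 kN/m³
Numerator = 0.0 + 9.99·1.5·cos²9.9°·tan27.0° = 0.0 + 9.99·1.5·0.9704·0.5095 = 7.410 kPa
Denominator = 19.8·1.5·sin9.9°·cos9.9° = 19.8·1.5·0.1719·0.9851 = 5.030 kPa
FS = 7.410 / 5.030 = 1.473

FS = 1.47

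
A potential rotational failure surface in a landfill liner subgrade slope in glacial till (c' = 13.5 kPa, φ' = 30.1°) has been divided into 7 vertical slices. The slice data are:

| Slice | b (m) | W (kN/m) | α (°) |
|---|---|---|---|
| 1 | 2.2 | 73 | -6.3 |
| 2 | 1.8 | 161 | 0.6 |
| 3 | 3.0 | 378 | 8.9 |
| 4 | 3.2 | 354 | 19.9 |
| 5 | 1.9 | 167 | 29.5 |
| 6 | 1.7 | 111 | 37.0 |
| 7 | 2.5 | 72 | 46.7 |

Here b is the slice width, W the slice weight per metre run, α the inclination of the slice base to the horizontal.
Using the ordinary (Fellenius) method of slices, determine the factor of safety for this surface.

Ordinary method of slices: FS = Σ[c'·Δl_i + (W_i cosα_i)·tanφ'] / Σ W_i sinα_i, with Δl_i = b_i / cosα_i.
Slice 1: Δl = 2.2/cos(-6.3°) = 2.213 m; N'_1 = 73·cos(-6.3°) = 72.6; c'Δl = 29.88; W sinα = -8.0
Slice 2: Δl = 1.8/cos0.6° = 1.800 m; N'_2 = 161·cos0.6° = 161.0; c'Δl = 24.30; W sinα = 1.7
Slice 3: Δl = 3.0/cos8.9° = 3.037 m; N'_3 = 378·cos8.9° = 373.4; c'Δl = 40.99; W sinα = 58.5
Slice 4: Δl = 3.2/cos19.9° = 3.403 m; N'_4 = 354·cos19.9° = 332.9; c'Δl = 45.94; W sinα = 120.5
Slice 5: Δl = 1.9/cos29.5° = 2.183 m; N'_5 = 167·cos29.5° = 145.3; c'Δl = 29.47; W sinα = 82.2
Slice 6: Δl = 1.7/cos37.0° = 2.129 m; N'_6 = 111·cos37.0° = 88.6; c'Δl = 28.74; W sinα = 66.8
Slice 7: Δl = 2.5/cos46.7° = 3.645 m; N'_7 = 72·cos46.7° = 49.4; c'Δl = 49.21; W sinα = 52.4
Σc'Δl = 248.5 kN/m; ΣN' = 1223.2 kN/m; ΣW sinα = 374.1 kN/m
Resisting = 248.5 + 1223.2·tan30.1° = 248.5 + 709.1 = 957.6 kN/m
FS = 957.6 / 374.1 = 2.560

FS = 2.56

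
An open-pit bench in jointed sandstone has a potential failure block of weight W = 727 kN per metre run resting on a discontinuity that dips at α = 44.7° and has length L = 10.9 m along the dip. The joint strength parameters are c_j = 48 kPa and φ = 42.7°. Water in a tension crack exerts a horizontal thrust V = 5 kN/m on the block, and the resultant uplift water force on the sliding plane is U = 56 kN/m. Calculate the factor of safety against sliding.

FS = 1.84

Resolving the block weight along and normal to the plane and applying the Mohr–Coulomb strength on the joint:
N' = W cosα − U − V sinα = 727·cos44.7° − 56 − 5·sin44.7° = 457.2 kN/m
Driving force T = W sinα + V cosα = 727·sin44.7° + 5·cos44.7° = 514.9 kN/m
Resisting force R = c_j·L + N'·tanφ = 48·10.9 + 457.2·tan42.7° = 523.2 + 421.9 = 945.1 kN/m
FS = R / T = 945.1 / 514.9 = 1.835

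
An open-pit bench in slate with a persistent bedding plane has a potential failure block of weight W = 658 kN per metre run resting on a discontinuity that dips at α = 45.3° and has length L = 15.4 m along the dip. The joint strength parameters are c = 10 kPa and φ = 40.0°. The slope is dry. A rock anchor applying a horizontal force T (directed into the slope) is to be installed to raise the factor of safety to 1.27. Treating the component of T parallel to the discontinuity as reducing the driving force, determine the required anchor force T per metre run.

T = 35 kN/m

Resolving forces along and normal to the sliding plane, with the horizontal anchor force T adding T·sinα to the effective normal force and T·cosα acting up the plane against the driving force:
FS = [cL + (W cosα + T sinα) tanφ] / [W sinα − T cosα]
Without the anchor: N' = 462.8 kN/m, driving T_d = 467.7 kN/m, resisting R = 10·15.4 + 462.8·tan40.0° = 542.4 kN/m, FS = 1.16.
Setting FS = 1.27 and solving for T:
1.27·(467.7 − T cos45.3°) = 542.4 + T sin45.3°·tan40.0°
T·(sin45.3°·tan40.0° + 1.27·cos45.3°) = 1.27·467.7 − 542.4
T·(0.7108·0.8391 + 1.27·0.7034) = 594.0 − 542.4 = 51.6
T·1.4897 = 51.6
T = 34.7 kN/m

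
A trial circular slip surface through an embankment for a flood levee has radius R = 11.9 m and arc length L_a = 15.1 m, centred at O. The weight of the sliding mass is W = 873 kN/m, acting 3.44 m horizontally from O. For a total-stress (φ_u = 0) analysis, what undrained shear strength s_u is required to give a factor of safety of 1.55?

FS = s_u·L_a·R / (W·d), so s_u = FS·W·d / (L_a·R).
s_u = 1.55·873·3.44 / (15.10·11.9) = 4654.8 / 179.69 = 25.90 kPa

s_u = 25.9 kPa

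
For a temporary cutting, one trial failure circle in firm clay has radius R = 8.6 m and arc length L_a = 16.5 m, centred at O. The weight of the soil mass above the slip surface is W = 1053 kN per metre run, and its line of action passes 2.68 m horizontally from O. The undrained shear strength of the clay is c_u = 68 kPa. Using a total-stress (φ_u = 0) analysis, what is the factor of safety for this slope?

FS = 3.42

Taking moments about the centre O, the resisting moment is provided by the undrained shear strength acting along the arc:
M_R = c_u·L_a·R = 68·16.50·8.6 = 9649.2 kN·m/m
M_D = W·d = 1053·2.68 = 2822.0 kN·m/m
FS = M_R / M_D = 9649.2 / 2822.0 = 3.419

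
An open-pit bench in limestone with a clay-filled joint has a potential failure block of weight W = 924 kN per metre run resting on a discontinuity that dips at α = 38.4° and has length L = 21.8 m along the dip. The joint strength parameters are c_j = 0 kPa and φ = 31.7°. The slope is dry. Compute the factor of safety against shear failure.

Resolving the block weight along and normal to the plane and applying the Mohr–Coulomb strength on the joint:
N' = W cosα = 924·cos38.4° = 724.1 kN/m
Driving force T = W sinα = 924·sin38.4° = 573.9 kN/m
Resisting force R = c_j·L + N'·tanφ = 0·21.8 + 724.1·tan31.7° = 0.0 + 447.2 = 447.2 kN/m
FS = R / T = 447.2 / 573.9 = 0.779

FS = 0.78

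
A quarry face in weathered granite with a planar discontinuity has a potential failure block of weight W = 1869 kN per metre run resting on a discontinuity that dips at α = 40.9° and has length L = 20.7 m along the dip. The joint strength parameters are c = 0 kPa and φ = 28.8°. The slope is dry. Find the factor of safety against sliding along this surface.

FS = 0.63

Resolving the block weight along and normal to the plane and applying the Mohr–Coulomb strength on the joint:
N' = W cosα = 1869·cos40.9° = 1412.7 kN/m
Driving force T = W sinα = 1869·sin40.9° = 1223.7 kN/m
Resisting force R = c·L + N'·tanφ = 0·20.7 + 1412.7·tan28.8° = 0.0 + 776.6 = 776.6 kN/m
FS = R / T = 776.6 / 1223.7 = 0.635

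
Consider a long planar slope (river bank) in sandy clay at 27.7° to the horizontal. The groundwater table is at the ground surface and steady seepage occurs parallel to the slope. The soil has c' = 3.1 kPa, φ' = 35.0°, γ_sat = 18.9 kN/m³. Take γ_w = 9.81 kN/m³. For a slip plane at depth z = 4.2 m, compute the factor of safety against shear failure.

FS = 0.74

With seepage parallel to the slope and the water table at the surface, the effective normal stress on the slip plane uses the buoyant unit weight γ' = γ_sat − γ_w while the driving shear stress uses γ_sat:
FS = [c' + γ' z cos²β tanφ'] / [γ_sat z sinβ cosβ]
γ' = 18.9 − 9.81 = 9.09 kN/m³
Numerator = 3.1 + 9.09·4.2·cos²27.7°·tan35.0° = 3.1 + 9.09·4.2·0.7839·0.7002 = 24.056 kPa
Denominator = 18.9·4.2·sin27.7°·cos27.7° = 18.9·4.2·0.4648·0.8854 = 32.670 kPa
FS = 24.056 / 32.670 = 0.736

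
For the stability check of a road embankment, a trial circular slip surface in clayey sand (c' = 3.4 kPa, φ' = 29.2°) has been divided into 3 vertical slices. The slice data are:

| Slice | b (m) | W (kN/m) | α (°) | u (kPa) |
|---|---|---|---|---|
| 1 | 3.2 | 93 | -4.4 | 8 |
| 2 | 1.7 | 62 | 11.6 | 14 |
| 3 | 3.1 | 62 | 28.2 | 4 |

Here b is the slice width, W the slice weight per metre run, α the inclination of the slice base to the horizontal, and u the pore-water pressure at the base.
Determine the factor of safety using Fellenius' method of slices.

FS = 3.16

Ordinary method of slices: FS = Σ[c'·Δl_i + (W_i cosα_i − u_i·Δl_i)·tanφ'] / Σ W_i sinα_i, with Δl_i = b_i / cosα_i.
Slice 1: Δl = 3.2/cos(-4.4°) = 3.209 m; N'_1 = 93·cos(-4.4°) − 8·3.209 = 67.1; c'Δl = 10.91; W sinα = -7.1
Slice 2: Δl = 1.7/cos11.6° = 1.735 m; N'_2 = 62·cos11.6° − 14·1.735 = 36.4; c'Δl = 5.90; W sinα = 12.5
Slice 3: Δl = 3.1/cos28.2° = 3.518 m; N'_3 = 62·cos28.2° − 4·3.518 = 40.6; c'Δl = 11.96; W sinα = 29.3
Σc'Δl = 28.8 kN/m; ΣN' = 144.1 kN/m; ΣW sinα = 34.6 kN/m
Resisting = 28.8 + 144.1·tan29.2° = 28.8 + 80.5 = 109.3 kN/m
FS = 109.3 / 34.6 = 3.156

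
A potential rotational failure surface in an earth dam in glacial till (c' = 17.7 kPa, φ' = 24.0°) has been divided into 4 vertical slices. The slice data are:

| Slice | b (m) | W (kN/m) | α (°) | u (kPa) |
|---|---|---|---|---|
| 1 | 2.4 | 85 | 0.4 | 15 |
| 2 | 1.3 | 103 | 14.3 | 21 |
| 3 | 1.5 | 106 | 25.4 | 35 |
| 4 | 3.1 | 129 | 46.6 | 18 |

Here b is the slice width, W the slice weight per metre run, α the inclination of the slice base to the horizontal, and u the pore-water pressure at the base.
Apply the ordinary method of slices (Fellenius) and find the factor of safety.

FS = 1.51

Ordinary method of slices: FS = Σ[c'·Δl_i + (W_i cosα_i − u_i·Δl_i)·tanφ'] / Σ W_i sinα_i, with Δl_i = b_i / cosα_i.
Slice 1: Δl = 2.4/cos0.4° = 2.400 m; N'_1 = 85·cos0.4° − 15·2.400 = 49.0; c'Δl = 42.48; W sinα = 0.6
Slice 2: Δl = 1.3/cos14.3° = 1.342 m; N'_2 = 103·cos14.3° − 21·1.342 = 71.6; c'Δl = 23.75; W sinα = 25.4
Slice 3: Δl = 1.5/cos25.4° = 1.661 m; N'_3 = 106·cos25.4° − 35·1.661 = 37.6; c'Δl = 29.39; W sinα = 45.5
Slice 4: Δl = 3.1/cos46.6° = 4.512 m; N'_4 = 129·cos46.6° − 18·4.512 = 7.4; c'Δl = 79.86; W sinα = 93.7
Σc'Δl = 175.5 kN/m; ΣN' = 165.7 kN/m; ΣW sinα = 165.2 kN/m
Resisting = 175.5 + 165.7·tan24.0° = 175.5 + 73.8 = 249.2 kN/m
FS = 249.2 / 165.2 = 1.508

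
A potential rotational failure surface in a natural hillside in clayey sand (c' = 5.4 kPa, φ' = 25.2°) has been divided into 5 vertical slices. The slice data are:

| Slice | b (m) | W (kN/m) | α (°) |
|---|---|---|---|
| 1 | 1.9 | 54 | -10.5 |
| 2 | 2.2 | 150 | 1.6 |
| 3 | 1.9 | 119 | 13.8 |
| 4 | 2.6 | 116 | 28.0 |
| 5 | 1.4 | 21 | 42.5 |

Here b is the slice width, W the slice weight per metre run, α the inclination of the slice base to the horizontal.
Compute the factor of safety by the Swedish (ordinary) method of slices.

Ordinary method of slices: FS = Σ[c'·Δl_i + (W_i cosα_i)·tanφ'] / Σ W_i sinα_i, with Δl_i = b_i / cosα_i.
Slice 1: Δl = 1.9/cos(-10.5°) = 1.932 m; N'_1 = 54·cos(-10.5°) = 53.1; c'Δl = 10.43; W sinα = -9.8
Slice 2: Δl = 2.2/cos1.6° = 2.201 m; N'_2 = 150·cos1.6° = 149.9; c'Δl = 11.88; W sinα = 4.2
Slice 3: Δl = 1.9/cos13.8° = 1.956 m; N'_3 = 119·cos13.8° = 115.6; c'Δl = 10.56; W sinα = 28.4
Slice 4: Δl = 2.6/cos28.0° = 2.945 m; N'_4 = 116·cos28.0° = 102.4; c'Δl = 15.90; W sinα = 54.5
Slice 5: Δl = 1.4/cos42.5° = 1.899 m; N'_5 = 21·cos42.5° = 15.5; c'Δl = 10.25; W sinα = 14.2
Σc'Δl = 59.0 kN/m; ΣN' = 436.5 kN/m; ΣW sinα = 91.4 kN/m
Resisting = 59.0 + 436.5·tan25.2° = 59.0 + 205.4 = 264.4 kN/m
FS = 264.4 / 91.4 = 2.894

FS = 2.89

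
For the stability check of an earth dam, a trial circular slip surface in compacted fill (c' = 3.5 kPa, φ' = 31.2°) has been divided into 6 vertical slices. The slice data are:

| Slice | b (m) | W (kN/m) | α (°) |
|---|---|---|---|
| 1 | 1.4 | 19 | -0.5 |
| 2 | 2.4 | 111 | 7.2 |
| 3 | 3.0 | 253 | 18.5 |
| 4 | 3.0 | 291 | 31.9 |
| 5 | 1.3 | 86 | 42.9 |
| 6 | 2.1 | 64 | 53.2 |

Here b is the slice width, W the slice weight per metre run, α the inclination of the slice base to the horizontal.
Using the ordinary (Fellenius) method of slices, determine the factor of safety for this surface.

Ordinary method of slices: FS = Σ[c'·Δl_i + (W_i cosα_i)·tanφ'] / Σ W_i sinα_i, with Δl_i = b_i / cosα_i.
Slice 1: Δl = 1.4/cos(-0.5°) = 1.400 m; N'_1 = 19·cos(-0.5°) = 19.0; c'Δl = 4.90; W sinα = -0.2
Slice 2: Δl = 2.4/cos7.2° = 2.419 m; N'_2 = 111·cos7.2° = 110.1; c'Δl = 8.47; W sinα = 13.9
Slice 3: Δl = 3.0/cos18.5° = 3.163 m; N'_3 = 253·cos18.5° = 239.9; c'Δl = 11.07; W sinα = 80.3
Slice 4: Δl = 3.0/cos31.9° = 3.534 m; N'_4 = 291·cos31.9° = 247.1; c'Δl = 12.37; W sinα = 153.8
Slice 5: Δl = 1.3/cos42.9° = 1.775 m; N'_5 = 86·cos42.9° = 63.0; c'Δl = 6.21; W sinα = 58.5
Slice 6: Δl = 2.1/cos53.2° = 3.506 m; N'_6 = 64·cos53.2° = 38.3; c'Δl = 12.27; W sinα = 51.2
Σc'Δl = 55.3 kN/m; ΣN' = 717.4 kN/m; ΣW sinα = 357.6 kN/m
Resisting = 55.3 + 717.4·tan31.2° = 55.3 + 434.5 = 489.8 kN/m
FS = 489.8 / 357.6 = 1.370

FS = 1.37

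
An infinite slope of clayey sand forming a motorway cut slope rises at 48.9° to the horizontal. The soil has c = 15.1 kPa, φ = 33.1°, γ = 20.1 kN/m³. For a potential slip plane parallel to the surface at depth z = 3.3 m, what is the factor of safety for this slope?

For an infinite slope with a slip plane parallel to the surface (no pore pressure): FS = [c + γz cos²β tanφ] / [γz sinβ cosβ].
γz = 20.1·3.3 = 66.33 kN/m²
Numerator = 15.1 + 66.33·cos²48.9°·tan33.1° = 15.1 + 66.33·0.4321·0.6519 = 33.786 kPa
Denominator = 66.33·sin48.9°·cos48.9° = 66.33·0.7536·0.6574 = 32.858 kPa
FS = 33.786 / 32.858 = 1.028

FS = 1.03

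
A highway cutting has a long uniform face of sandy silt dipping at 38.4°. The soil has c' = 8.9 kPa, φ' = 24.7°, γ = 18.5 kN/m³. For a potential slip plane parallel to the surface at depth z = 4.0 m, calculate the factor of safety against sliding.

For an infinite slope with a slip plane parallel to the surface (no pore pressure): FS = [c' + γz cos²β tanφ'] / [γz sinβ cosβ].
γz = 18.5·4.0 = 74.00 kN/m²
Numerator = 8.9 + 74.00·cos²38.4°·tan24.7° = 8.9 + 74.00·0.6142·0.4599 = 29.804 kPa
Denominator = 74.00·sin38.4°·cos38.4° = 74.00·0.6211·0.7837 = 36.022 kPa
FS = 29.804 / 36.022 = 0.827

FS = 0.83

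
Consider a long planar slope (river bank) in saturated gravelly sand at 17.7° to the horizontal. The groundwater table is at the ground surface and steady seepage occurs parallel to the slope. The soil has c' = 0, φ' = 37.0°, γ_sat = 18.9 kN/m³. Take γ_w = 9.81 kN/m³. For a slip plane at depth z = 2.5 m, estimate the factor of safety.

FS = 1.14

With seepage parallel to the slope and the water table at the surface, the effective normal stress on the slip plane uses the buoyant unit weight γ' = γ_sat − γ_w while the driving shear stress uses γ_sat:
FS = [c' + γ' z cos²β tanφ'] / [γ_sat z sinβ cosβ]
(For c' = 0 this reduces to FS = (γ'/γ_sat)·tanφ'/tanβ.)
γ' = 18.9 − 9.81 = 9.09 kN/m³
Numerator = 0.0 + 9.09·2.5·cos²17.7°·tan37.0° = 0.0 + 9.09·2.5·0.9076·0.7536 = 15.542 kPa
Denominator = 18.9·2.5·sin17.7°·cos17.7° = 18.9·2.5·0.3040·0.9527 = 13.686 kPa
FS = 15.542 / 13.686 = 1.136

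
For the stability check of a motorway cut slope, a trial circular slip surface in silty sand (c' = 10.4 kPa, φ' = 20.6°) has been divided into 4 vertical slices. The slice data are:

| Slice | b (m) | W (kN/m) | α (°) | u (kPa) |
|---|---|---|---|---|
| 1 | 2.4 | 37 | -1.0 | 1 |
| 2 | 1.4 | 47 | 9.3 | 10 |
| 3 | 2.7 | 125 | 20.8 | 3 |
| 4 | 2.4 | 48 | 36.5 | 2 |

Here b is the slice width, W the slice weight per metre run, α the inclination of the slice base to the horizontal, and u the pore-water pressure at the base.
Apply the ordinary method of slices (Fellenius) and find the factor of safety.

FS = 2.24

Ordinary method of slices: FS = Σ[c'·Δl_i + (W_i cosα_i − u_i·Δl_i)·tanφ'] / Σ W_i sinα_i, with Δl_i = b_i / cosα_i.
Slice 1: Δl = 2.4/cos(-1.0°) = 2.400 m; N'_1 = 37·cos(-1.0°) − 1·2.400 = 34.6; c'Δl = 24.96; W sinα = -0.6
Slice 2: Δl = 1.4/cos9.3° = 1.419 m; N'_2 = 47·cos9.3° − 10·1.419 = 32.2; c'Δl = 14.75; W sinα = 7.6
Slice 3: Δl = 2.7/cos20.8° = 2.888 m; N'_3 = 125·cos20.8° − 3·2.888 = 108.2; c'Δl = 30.04; W sinα = 44.4
Slice 4: Δl = 2.4/cos36.5° = 2.986 m; N'_4 = 48·cos36.5° − 2·2.986 = 32.6; c'Δl = 31.05; W sinα = 28.6
Σc'Δl = 100.8 kN/m; ΣN' = 207.6 kN/m; ΣW sinα = 79.9 kN/m
Resisting = 100.8 + 207.6·tan20.6° = 100.8 + 78.0 = 178.8 kN/m
FS = 178.8 / 79.9 = 2.239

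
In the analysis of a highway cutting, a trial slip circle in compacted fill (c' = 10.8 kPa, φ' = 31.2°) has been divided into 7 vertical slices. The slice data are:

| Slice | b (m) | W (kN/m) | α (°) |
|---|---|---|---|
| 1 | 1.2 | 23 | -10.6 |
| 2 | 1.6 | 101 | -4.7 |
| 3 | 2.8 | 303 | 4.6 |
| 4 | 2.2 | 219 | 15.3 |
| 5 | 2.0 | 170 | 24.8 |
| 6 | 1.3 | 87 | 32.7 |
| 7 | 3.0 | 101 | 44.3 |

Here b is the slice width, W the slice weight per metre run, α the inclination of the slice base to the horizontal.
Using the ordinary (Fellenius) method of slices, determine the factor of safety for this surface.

Ordinary method of slices: FS = Σ[c'·Δl_i + (W_i cosα_i)·tanφ'] / Σ W_i sinα_i, with Δl_i = b_i / cosα_i.
Slice 1: Δl = 1.2/cos(-10.6°) = 1.221 m; N'_1 = 23·cos(-10.6°) = 22.6; c'Δl = 13.18; W sinα = -4.2
Slice 2: Δl = 1.6/cos(-4.7°) = 1.605 m; N'_2 = 101·cos(-4.7°) = 100.7; c'Δl = 17.34; W sinα = -8.3
Slice 3: Δl = 2.8/cos4.6° = 2.809 m; N'_3 = 303·cos4.6° = 302.0; c'Δl = 30.34; W sinα = 24.3
Slice 4: Δl = 2.2/cos15.3° = 2.281 m; N'_4 = 219·cos15.3° = 211.2; c'Δl = 24.63; W sinα = 57.8
Slice 5: Δl = 2.0/cos24.8° = 2.203 m; N'_5 = 170·cos24.8° = 154.3; c'Δl = 23.79; W sinα = 71.3
Slice 6: Δl = 1.3/cos32.7° = 1.545 m; N'_6 = 87·cos32.7° = 73.2; c'Δl = 16.68; W sinα = 47.0
Slice 7: Δl = 3.0/cos44.3° = 4.192 m; N'_7 = 101·cos44.3° = 72.3; c'Δl = 45.27; W sinα = 70.5
Σc'Δl = 171.2 kN/m; ΣN' = 936.3 kN/m; ΣW sinα = 258.4 kN/m
Resisting = 171.2 + 936.3·tan31.2° = 171.2 + 567.1 = 738.3 kN/m
FS = 738.3 / 258.4 = 2.857

FS = 2.86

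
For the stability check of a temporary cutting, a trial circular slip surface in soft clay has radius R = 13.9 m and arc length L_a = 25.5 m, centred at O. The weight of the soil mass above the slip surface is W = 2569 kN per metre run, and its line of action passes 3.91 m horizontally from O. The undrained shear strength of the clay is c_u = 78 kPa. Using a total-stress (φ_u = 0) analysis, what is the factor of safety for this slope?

FS = 2.75

Taking moments about the centre O, the resisting moment is provided by the undrained shear strength acting along the arc:
M_R = c_u·L_a·R = 78·25.50·13.9 = 27647.1 kN·m/m
M_D = W·d = 2569·3.91 = 10044.8 kN·m/m
FS = M_R / M_D = 27647.1 / 10044.8 = 2.752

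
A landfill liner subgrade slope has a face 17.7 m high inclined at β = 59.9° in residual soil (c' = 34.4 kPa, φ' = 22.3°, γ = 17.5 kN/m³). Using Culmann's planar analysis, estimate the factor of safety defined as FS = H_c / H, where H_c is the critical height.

H_c = (4c'/γ) · sinβ cosφ' / [1 − cos(β − φ')]
    = (4·34.4/17.5) · sin59.9°·cos22.3° / [1 − cos37.6°]
    = 7.863 · 0.8004 / 0.2077 = 30.30 m
FS = H_c / H = 30.30 / 17.7 = 1.712

FS = 1.71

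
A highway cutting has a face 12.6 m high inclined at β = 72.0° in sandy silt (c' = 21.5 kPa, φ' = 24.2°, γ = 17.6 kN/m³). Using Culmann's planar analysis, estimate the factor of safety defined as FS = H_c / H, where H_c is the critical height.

FS = 1.02

H_c = (4c'/γ) · sinβ cosφ' / [1 − cos(β − φ')]
    = (4·21.5/17.6) · sin72.0°·cos24.2° / [1 − cos47.8°]
    = 4.886 · 0.8675 / 0.3283 = 12.91 m
FS = H_c / H = 12.91 / 12.6 = 1.025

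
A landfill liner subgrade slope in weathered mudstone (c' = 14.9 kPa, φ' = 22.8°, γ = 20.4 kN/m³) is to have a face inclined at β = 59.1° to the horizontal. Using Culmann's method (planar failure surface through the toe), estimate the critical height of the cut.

H_c = 11.91 m

Culmann's analysis gives the critical failure plane at α_cr = (β + φ')/2 = (59.1 + 22.8)/2 = 41.0°, and the critical height
H_c = (4c'/γ) · sinβ cosφ' / [1 − cos(β − φ')]
    = (4·14.9/20.4) · sin59.1°·cos22.8° / [1 − cos(36.3°)]
    = 2.922 · 0.8581·0.9219 / [1 − 0.8059]
    = 2.922 · 0.7910 / 0.1941
    = 11.91 m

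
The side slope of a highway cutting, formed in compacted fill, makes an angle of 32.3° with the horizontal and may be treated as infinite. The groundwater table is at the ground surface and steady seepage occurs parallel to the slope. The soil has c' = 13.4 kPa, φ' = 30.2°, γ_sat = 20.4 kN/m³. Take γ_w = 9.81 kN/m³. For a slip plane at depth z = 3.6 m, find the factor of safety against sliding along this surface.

With seepage parallel to the slope and the water table at the surface, the effective normal stress on the slip plane uses the buoyant unit weight γ' = γ_sat − γ_w while the driving shear stress uses γ_sat:
FS = [c' + γ' z cos²β tanφ'] / [γ_sat z sinβ cosβ]
γ' = 20.4 − 9.81 = 10.59 kN/m³
Numerator = 13.4 + 10.59·3.6·cos²32.3°·tan30.2° = 13.4 + 10.59·3.6·0.7145·0.5820 = 29.253 kPa
Denominator = 20.4·3.6·sin32.3°·cos32.3° = 20.4·3.6·0.5344·0.8453 = 33.170 kPa
FS = 29.253 / 33.170 = 0.882

FS = 0.88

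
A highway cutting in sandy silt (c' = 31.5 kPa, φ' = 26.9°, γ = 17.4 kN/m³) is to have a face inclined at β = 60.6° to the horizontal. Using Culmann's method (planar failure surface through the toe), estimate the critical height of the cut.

Culmann's analysis gives the critical failure plane at α_cr = (β + φ')/2 = (60.6 + 26.9)/2 = 43.8°, and the critical height
H_c = (4c'/γ) · sinβ cosφ' / [1 − cos(β − φ')]
    = (4·31.5/17.4) · sin60.6°·cos26.9° / [1 − cos(33.7°)]
    = 7.241 · 0.8712·0.8918 / [1 − 0.8320]
    = 7.241 · 0.7769 / 0.1680
    = 33.48 m

H_c = 33.48 m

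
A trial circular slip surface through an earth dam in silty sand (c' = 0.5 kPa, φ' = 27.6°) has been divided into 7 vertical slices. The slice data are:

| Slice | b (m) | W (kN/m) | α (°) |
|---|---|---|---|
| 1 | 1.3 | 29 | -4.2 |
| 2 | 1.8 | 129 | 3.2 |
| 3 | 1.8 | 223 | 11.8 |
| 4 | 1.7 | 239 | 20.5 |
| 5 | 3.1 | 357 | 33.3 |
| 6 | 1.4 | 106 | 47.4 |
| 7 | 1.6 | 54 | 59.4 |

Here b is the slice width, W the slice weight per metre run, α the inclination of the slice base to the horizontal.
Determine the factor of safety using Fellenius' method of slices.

FS = 1.16

Ordinary method of slices: FS = Σ[c'·Δl_i + (W_i cosα_i)·tanφ'] / Σ W_i sinα_i, with Δl_i = b_i / cosα_i.
Slice 1: Δl = 1.3/cos(-4.2°) = 1.304 m; N'_1 = 29·cos(-4.2°) = 28.9; c'Δl = 0.65; W sinα = -2.1
Slice 2: Δl = 1.8/cos3.2° = 1.803 m; N'_2 = 129·cos3.2° = 128.8; c'Δl = 0.90; W sinα = 7.2
Slice 3: Δl = 1.8/cos11.8° = 1.839 m; N'_3 = 223·cos11.8° = 218.3; c'Δl = 0.92; W sinα = 45.6
Slice 4: Δl = 1.7/cos20.5° = 1.815 m; N'_4 = 239·cos20.5° = 223.9; c'Δl = 0.91; W sinα = 83.7
Slice 5: Δl = 3.1/cos33.3° = 3.709 m; N'_5 = 357·cos33.3° = 298.4; c'Δl = 1.85; W sinα = 196.0
Slice 6: Δl = 1.4/cos47.4° = 2.068 m; N'_6 = 106·cos47.4° = 71.7; c'Δl = 1.03; W sinα = 78.0
Slice 7: Δl = 1.6/cos59.4° = 3.143 m; N'_7 = 54·cos59.4° = 27.5; c'Δl = 1.57; W sinα = 46.5
Σc'Δl = 7.8 kN/m; ΣN' = 997.5 kN/m; ΣW sinα = 454.9 kN/m
Resisting = 7.8 + 997.5·tan27.6° = 7.8 + 521.5 = 529.3 kN/m
FS = 529.3 / 454.9 = 1.164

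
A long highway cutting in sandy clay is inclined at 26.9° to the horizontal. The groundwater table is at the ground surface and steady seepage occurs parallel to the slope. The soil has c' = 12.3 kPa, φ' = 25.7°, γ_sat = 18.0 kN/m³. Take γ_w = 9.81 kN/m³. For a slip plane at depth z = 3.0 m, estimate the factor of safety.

With seepage parallel to the slope and the water table at the surface, the effective normal stress on the slip plane uses the buoyant unit weight γ' = γ_sat − γ_w while the driving shear stress uses γ_sat:
FS = [c' + γ' z cos²β tanφ'] / [γ_sat z sinβ cosβ]
γ' = 18.0 − 9.81 = 8.19 kN/m³
Numerator = 12.3 + 8.19·3.0·cos²26.9°·tan25.7° = 12.3 + 8.19·3.0·0.7953·0.4813 = 21.704 kPa
Denominator = 18.0·3.0·sin26.9°·cos26.9° = 18.0·3.0·0.4524·0.8918 = 21.788 kPa
FS = 21.704 / 21.788 = 0.996

FS = 1.00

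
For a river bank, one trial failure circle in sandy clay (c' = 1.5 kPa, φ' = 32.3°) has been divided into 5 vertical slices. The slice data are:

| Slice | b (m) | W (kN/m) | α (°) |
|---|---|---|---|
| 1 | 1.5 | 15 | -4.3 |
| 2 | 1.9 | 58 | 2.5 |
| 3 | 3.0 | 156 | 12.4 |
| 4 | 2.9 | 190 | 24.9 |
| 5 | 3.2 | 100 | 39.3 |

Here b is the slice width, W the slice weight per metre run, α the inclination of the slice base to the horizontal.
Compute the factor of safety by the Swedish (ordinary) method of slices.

Ordinary method of slices: FS = Σ[c'·Δl_i + (W_i cosα_i)·tanφ'] / Σ W_i sinα_i, with Δl_i = b_i / cosα_i.
Slice 1: Δl = 1.5/cos(-4.3°) = 1.504 m; N'_1 = 15·cos(-4.3°) = 15.0; c'Δl = 2.26; W sinα = -1.1
Slice 2: Δl = 1.9/cos2.5° = 1.902 m; N'_2 = 58·cos2.5° = 57.9; c'Δl = 2.85; W sinα = 2.5
Slice 3: Δl = 3.0/cos12.4° = 3.072 m; N'_3 = 156·cos12.4° = 152.4; c'Δl = 4.61; W sinα = 33.5
Slice 4: Δl = 2.9/cos24.9° = 3.197 m; N'_4 = 190·cos24.9° = 172.3; c'Δl = 4.80; W sinα = 80.0
Slice 5: Δl = 3.2/cos39.3° = 4.135 m; N'_5 = 100·cos39.3° = 77.4; c'Δl = 6.20; W sinα = 63.3
Σc'Δl = 20.7 kN/m; ΣN' = 475.0 kN/m; ΣW sinα = 178.2 kN/m
Resisting = 20.7 + 475.0·tan32.3° = 20.7 + 300.3 = 321.0 kN/m
FS = 321.0 / 178.2 = 1.801

FS = 1.80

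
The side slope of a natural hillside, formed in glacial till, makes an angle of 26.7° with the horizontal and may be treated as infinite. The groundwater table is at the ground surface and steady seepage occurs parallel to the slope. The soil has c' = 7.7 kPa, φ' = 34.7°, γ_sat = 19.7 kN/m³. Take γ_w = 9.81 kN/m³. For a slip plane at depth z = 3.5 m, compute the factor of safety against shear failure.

With seepage parallel to the slope and the water table at the surface, the effective normal stress on the slip plane uses the buoyant unit weight γ' = γ_sat − γ_w while the driving shear stress uses γ_sat:
FS = [c' + γ' z cos²β tanφ'] / [γ_sat z sinβ cosβ]
γ' = 19.7 − 9.81 = 9.89 kN/m³
Numerator = 7.7 + 9.89·3.5·cos²26.7°·tan34.7° = 7.7 + 9.89·3.5·0.7981·0.6924 = 26.830 kPa
Denominator = 19.7·3.5·sin26.7°·cos26.7° = 19.7·3.5·0.4493·0.8934 = 27.677 kPa
FS = 26.830 / 27.677 = 0.969

FS = 0.97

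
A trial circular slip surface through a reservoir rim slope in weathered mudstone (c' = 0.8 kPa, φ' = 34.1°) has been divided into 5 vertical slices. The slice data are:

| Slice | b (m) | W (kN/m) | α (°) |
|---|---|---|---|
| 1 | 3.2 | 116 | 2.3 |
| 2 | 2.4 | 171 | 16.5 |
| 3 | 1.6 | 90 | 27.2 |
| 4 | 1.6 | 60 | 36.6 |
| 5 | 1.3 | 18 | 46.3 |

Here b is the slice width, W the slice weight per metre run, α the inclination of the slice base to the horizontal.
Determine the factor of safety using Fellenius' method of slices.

FS = 2.05

Ordinary method of slices: FS = Σ[c'·Δl_i + (W_i cosα_i)·tanφ'] / Σ W_i sinα_i, with Δl_i = b_i / cosα_i.
Slice 1: Δl = 3.2/cos2.3° = 3.203 m; N'_1 = 116·cos2.3° = 115.9; c'Δl = 2.56; W sinα = 4.7
Slice 2: Δl = 2.4/cos16.5° = 2.503 m; N'_2 = 171·cos16.5° = 164.0; c'Δl = 2.00; W sinα = 48.6
Slice 3: Δl = 1.6/cos27.2° = 1.799 m; N'_3 = 90·cos27.2° = 80.0; c'Δl = 1.44; W sinα = 41.1
Slice 4: Δl = 1.6/cos36.6° = 1.993 m; N'_4 = 60·cos36.6° = 48.2; c'Δl = 1.59; W sinα = 35.8
Slice 5: Δl = 1.3/cos46.3° = 1.882 m; N'_5 = 18·cos46.3° = 12.4; c'Δl = 1.51; W sinα = 13.0
Σc'Δl = 9.1 kN/m; ΣN' = 420.5 kN/m; ΣW sinα = 143.1 kN/m
Resisting = 9.1 + 420.5·tan34.1° = 9.1 + 284.7 = 293.8 kN/m
FS = 293.8 / 143.1 = 2.053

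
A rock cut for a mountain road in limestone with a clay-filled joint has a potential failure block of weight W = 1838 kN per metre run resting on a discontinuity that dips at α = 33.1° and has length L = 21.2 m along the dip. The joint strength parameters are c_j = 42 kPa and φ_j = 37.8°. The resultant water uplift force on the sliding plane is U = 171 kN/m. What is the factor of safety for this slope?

Resolving the block weight along and normal to the plane and applying the Mohr–Coulomb strength on the joint:
N' = W cosα − U = 1838·cos33.1° − 171 = 1368.7 kN/m
Driving force T = W sinα = 1838·sin33.1° = 1003.7 kN/m
Resisting force R = c_j·L + N'·tanφ_j = 42·21.2 + 1368.7·tan37.8° = 890.4 + 1061.7 = 1952.1 kN/m
FS = R / T = 1952.1 / 1003.7 = 1.945

FS = 1.94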